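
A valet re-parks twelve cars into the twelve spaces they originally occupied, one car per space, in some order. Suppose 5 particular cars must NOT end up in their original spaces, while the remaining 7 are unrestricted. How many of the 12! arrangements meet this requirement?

312273360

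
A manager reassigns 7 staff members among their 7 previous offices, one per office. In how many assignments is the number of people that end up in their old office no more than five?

# with exactly i fixed is C(7,i)·!(7-i); sum over i=0..5:
  i=0: C(7,0)·!7 = 1·1854 = 1854
  i=1: C(7,1)·!6 = 7·265 = 1855
  i=2: C(7,2)·!5 = 21·44 = 924
  i=3: C(7,3)·!4 = 35·9 = 315
  i=4: C(7,4)·!3 = 35·2 = 70
  i=5: C(7,5)·!2 = 21·1 = 21
Total = 5039.

5039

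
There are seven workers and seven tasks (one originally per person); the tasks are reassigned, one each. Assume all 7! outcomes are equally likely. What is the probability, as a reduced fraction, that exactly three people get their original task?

1/16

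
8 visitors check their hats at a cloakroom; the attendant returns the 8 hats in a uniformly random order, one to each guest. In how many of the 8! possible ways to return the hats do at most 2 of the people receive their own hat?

37085

Sum C(8,i)·!(8-i) for i = 0..2:
  i=0: C(8,0)·!8 = 1·14833 = 14833
  i=1: C(8,1)·!7 = 8·1854 = 14832
  i=2: C(8,2)·!6 = 28·265 = 7420
Total = 37085.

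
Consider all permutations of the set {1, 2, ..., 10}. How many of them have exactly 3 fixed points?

222480

Choose which 3 of the 10 are fixed: C(10,3) = 120.
The remaining 7 must be deranged: !7 = 1854.
Total: 120 × 1854 = 222480.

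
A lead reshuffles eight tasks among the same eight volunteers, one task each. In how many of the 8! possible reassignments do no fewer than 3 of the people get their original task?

# with exactly i fixed is C(8,i)·!(8-i); sum over i=3..8:
  i=3: C(8,3)·!5 = 56·44 = 2464
  i=4: C(8,4)·!4 = 70·9 = 630
  i=5: C(8,5)·!3 = 56·2 = 112
  i=6: C(8,6)·!2 = 28·1 = 28
  i=7: C(8,7)·!1 = 8·0 = 0
  i=8: C(8,8)·!0 = 1·1 = 1
Total = 3235.

3235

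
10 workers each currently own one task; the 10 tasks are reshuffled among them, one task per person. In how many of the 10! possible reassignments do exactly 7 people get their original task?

240

Choose which 7 of the 10 are fixed: C(10,7) = 120.
The other 3 form a derangement: !3 = 2.
Total: 120 × 2 = 240.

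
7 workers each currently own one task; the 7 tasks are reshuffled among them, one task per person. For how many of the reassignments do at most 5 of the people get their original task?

# with exactly i fixed is C(7,i)·!(7-i); sum over i=0..5:
  i=0: C(7,0)·!7 = 1·1854 = 1854
  i=1: C(7,1)·!6 = 7·265 = 1855
  i=2: C(7,2)·!5 = 21·44 = 924
  i=3: C(7,3)·!4 = 35·9 = 315
  i=4: C(7,4)·!3 = 35·2 = 70
  i=5: C(7,5)·!2 = 21·1 = 21
Total = 5039.

5039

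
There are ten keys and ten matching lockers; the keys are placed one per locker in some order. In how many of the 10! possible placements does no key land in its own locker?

1334961

The number of derangements of 10 is !10 = Σ_{k=0}^{10} (-1)^k·10!/k!
= 10! - 10!/1! + 10!/2! - 10!/3! + 10!/4! - 10!/5! + 10!/6! - 10!/7! + 10!/8! - 10!/9! + 10!/10!
= 3628800 - 3628800 + 1814400 - 604800 + 151200 - 30240 + 5040 - 720 + 90 - 10 + 1
= 1334961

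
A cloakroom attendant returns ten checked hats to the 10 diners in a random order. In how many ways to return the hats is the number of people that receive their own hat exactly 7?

240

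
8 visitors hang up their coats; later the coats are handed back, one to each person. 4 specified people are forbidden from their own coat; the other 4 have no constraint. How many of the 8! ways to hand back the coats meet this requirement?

Let A_j be the event that the j-th constrained one is fixed. By inclusion-exclusion over the 4 events:
Σ_{j=0}^{4} (-1)^j C(4,j)(8-j)!
= C(4,0)·8! - C(4,1)·7! + C(4,2)·6! - C(4,3)·5! + C(4,4)·4!
= 40320 - 20160 + 4320 - 480 + 24
= 24024

24024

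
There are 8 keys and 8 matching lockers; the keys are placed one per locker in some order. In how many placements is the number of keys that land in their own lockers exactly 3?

2464

Choose which 3 of the 8 are fixed: C(8,3) = 56.
The other 5 form a derangement: !5 = 44.
Total: 56 × 44 = 2464.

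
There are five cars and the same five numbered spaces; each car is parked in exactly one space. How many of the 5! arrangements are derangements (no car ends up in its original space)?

By inclusion-exclusion, !5 = Σ (-1)^k · 5!/k! for k=0..5
= 5! - 5!/1! + 5!/2! - 5!/3! + 5!/4! - 5!/5!
= 120 - 120 + 60 - 20 + 5 - 1
= 44

44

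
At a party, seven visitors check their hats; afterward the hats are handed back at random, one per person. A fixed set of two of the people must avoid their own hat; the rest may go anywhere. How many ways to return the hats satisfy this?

3720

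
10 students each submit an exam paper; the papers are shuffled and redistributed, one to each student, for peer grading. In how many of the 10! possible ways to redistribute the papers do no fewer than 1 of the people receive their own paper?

2293839

# with exactly i fixed is C(10,i)·!(10-i); sum over i=1..10:
  i=1: C(10,1)·!9 = 10·133496 = 1334960
  i=2: C(10,2)·!8 = 45·14833 = 667485
  i=3: C(10,3)·!7 = 120·1854 = 222480
  i=4: C(10,4)·!6 = 210·265 = 55650
  i=5: C(10,5)·!5 = 252·44 = 11088
  i=6: C(10,6)·!4 = 210·9 = 1890
  i=7: C(10,7)·!3 = 120·2 = 240
  i=8: C(10,8)·!2 = 45·1 = 45
  i=9: C(10,9)·!1 = 10·0 = 0
  i=10: C(10,10)·!0 = 1·1 = 1
Total = 2293839.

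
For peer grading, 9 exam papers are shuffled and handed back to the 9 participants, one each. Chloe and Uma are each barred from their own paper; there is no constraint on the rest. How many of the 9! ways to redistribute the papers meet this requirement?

287280

Let A_j be the event that the j-th constrained one is fixed. By inclusion-exclusion over the 2 events:
Σ_{j=0}^{2} (-1)^j C(2,j)(9-j)!
= C(2,0)·9! - C(2,1)·8! + C(2,2)·7!
= 362880 - 80640 + 5040
= 287280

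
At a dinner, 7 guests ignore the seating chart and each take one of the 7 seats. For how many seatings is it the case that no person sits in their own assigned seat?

1854

The number of derangements of 7 is !7 = Σ_{k=0}^{7} (-1)^k·7!/k!
= 7! - 7!/1! + 7!/2! - 7!/3! + 7!/4! - 7!/5! + 7!/6! - 7!/7!
= 5040 - 5040 + 2520 - 840 + 210 - 42 + 7 - 1
= 1854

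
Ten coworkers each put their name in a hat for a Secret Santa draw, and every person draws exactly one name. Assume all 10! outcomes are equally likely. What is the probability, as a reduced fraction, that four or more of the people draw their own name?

34457/1814400

Favorable outcomes: Σ_{i≥4} C(10,i)·!(10-i) = 210·265 + 252·44 + 210·9 + 120·2 + 45·1 + 10·0 + 1·1 = 68914.
Total outcomes: 10! = 3628800.
Probability = 68914/3628800 = 34457/1814400.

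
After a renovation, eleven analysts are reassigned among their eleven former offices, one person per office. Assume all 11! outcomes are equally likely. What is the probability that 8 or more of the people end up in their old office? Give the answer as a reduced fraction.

193/19958400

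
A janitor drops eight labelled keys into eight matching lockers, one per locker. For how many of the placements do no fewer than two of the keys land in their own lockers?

# with exactly i fixed is C(8,i)·!(8-i); sum over i=2..8:
  i=2: C(8,2)·!6 = 28·265 = 7420
  i=3: C(8,3)·!5 = 56·44 = 2464
  i=4: C(8,4)·!4 = 70·9 = 630
  i=5: C(8,5)·!3 = 56·2 = 112
  i=6: C(8,6)·!2 = 28·1 = 28
  i=7: C(8,7)·!1 = 8·0 = 0
  i=8: C(8,8)·!0 = 1·1 = 1
Total = 10655.

10655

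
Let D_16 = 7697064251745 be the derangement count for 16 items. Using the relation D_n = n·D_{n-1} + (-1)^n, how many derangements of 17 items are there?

D_17 = 17·7697064251745 - 1 = 130850092279664.

130850092279664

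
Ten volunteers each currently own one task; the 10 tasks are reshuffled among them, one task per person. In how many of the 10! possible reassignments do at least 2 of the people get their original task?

958879

Sum C(10,i)·!(10-i) for i = 2..10:
  i=2: C(10,2)·!8 = 45·14833 = 667485
  i=3: C(10,3)·!7 = 120·1854 = 222480
  i=4: C(10,4)·!6 = 210·265 = 55650
  i=5: C(10,5)·!5 = 252·44 = 11088
  i=6: C(10,6)·!4 = 210·9 = 1890
  i=7: C(10,7)·!3 = 120·2 = 240
  i=8: C(10,8)·!2 = 45·1 = 45
  i=9: C(10,9)·!1 = 10·0 = 0
  i=10: C(10,10)·!0 = 1·1 = 1
Total = 958879.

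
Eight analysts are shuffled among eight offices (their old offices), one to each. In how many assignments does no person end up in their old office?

The number of derangements of 8 is !8 = Σ_{k=0}^{8} (-1)^k·8!/k!
= 8! - 8!/1! + 8!/2! - 8!/3! + 8!/4! - 8!/5! + 8!/6! - 8!/7! + 8!/8!
= 40320 - 40320 + 20160 - 6720 + 1680 - 336 + 56 - 8 + 1
= 14833

14833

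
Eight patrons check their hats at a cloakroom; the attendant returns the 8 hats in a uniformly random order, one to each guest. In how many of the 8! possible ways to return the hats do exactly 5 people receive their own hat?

Choose which 5 of the 8 are fixed: C(8,5) = 56.
The remaining 3 must be deranged: !3 = 2.
Total: 56 × 2 = 112.

112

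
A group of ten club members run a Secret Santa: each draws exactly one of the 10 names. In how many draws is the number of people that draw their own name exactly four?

55650

Choose which 4 of the 10 are fixed: C(10,4) = 210.
The remaining 6 must be deranged: !6 = 265.
Total: 210 × 265 = 55650.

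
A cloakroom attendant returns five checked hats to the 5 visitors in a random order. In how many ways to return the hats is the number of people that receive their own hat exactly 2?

20

Choose which 2 of the 5 are fixed: C(5,2) = 10.
The remaining 3 must be deranged: !3 = 2.
Total: 10 × 2 = 20.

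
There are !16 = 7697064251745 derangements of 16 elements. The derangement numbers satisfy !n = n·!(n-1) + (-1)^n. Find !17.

!17 = 17·7697064251745 - 1 = 130850092279664.

130850092279664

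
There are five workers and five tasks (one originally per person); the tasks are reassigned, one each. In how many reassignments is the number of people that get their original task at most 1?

89

# with exactly i fixed is C(5,i)·!(5-i); sum over i=0..1:
  i=0: C(5,0)·!5 = 1·44 = 44
  i=1: C(5,1)·!4 = 5·9 = 45
Total = 89.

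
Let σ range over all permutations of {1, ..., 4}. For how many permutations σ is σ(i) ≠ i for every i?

9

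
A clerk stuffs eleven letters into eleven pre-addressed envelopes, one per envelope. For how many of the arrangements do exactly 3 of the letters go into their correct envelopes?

Choose which 3 of the 11 are fixed: C(11,3) = 165.
The remaining 8 must be deranged: !8 = 14833.
Total: 165 × 14833 = 2447445.

2447445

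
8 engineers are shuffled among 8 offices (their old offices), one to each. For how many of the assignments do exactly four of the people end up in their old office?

630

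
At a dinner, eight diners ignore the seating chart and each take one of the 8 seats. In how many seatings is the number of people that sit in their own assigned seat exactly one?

14832

Pick the single fixed position: C(8,1) = 8 ways.
The other 7 form a derangement: !7 = 1854.
Total: 8 × 1854 = 14832.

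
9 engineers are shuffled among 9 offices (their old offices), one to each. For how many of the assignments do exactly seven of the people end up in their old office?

36

Pick the 7 fixed positions: C(9,7) = 36 ways.
The other 2 form a derangement: !2 = 1.
Total: 36 × 1 = 36.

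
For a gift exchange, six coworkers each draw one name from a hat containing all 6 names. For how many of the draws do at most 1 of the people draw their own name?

529

# with exactly i fixed is C(6,i)·!(6-i); sum over i=0..1:
  i=0: C(6,0)·!6 = 1·265 = 265
  i=1: C(6,1)·!5 = 6·44 = 264
Total = 529.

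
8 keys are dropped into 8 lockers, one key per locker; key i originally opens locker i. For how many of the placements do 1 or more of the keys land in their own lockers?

25487

Sum C(8,i)·!(8-i) for i = 1..8:
  i=1: C(8,1)·!7 = 8·1854 = 14832
  i=2: C(8,2)·!6 = 28·265 = 7420
  i=3: C(8,3)·!5 = 56·44 = 2464
  i=4: C(8,4)·!4 = 70·9 = 630
  i=5: C(8,5)·!3 = 56·2 = 112
  i=6: C(8,6)·!2 = 28·1 = 28
  i=7: C(8,7)·!1 = 8·0 = 0
  i=8: C(8,8)·!0 = 1·1 = 1
Total = 25487.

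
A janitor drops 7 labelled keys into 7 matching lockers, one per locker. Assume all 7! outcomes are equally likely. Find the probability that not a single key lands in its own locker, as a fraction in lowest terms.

103/280

Favorable outcomes: !7 = 1854.
Total outcomes: 7! = 5040.
Probability = 1854/5040 = 103/280.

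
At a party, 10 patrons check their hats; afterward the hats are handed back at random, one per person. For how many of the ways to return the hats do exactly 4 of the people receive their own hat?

55650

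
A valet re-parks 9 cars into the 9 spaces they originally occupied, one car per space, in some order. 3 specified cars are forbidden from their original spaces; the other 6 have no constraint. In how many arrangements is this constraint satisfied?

256320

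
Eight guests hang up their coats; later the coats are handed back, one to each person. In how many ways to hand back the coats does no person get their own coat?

14833

Recurrence: !8 = 8·!7 + (-1)^8.
!8 = 8·1854 + 1 = 14833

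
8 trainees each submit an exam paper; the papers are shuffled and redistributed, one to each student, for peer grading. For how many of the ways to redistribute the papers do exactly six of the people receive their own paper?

Pick the 6 fixed positions: C(8,6) = 28 ways.
The remaining 2 must be deranged: !2 = 1.
Total: 28 × 1 = 28.

28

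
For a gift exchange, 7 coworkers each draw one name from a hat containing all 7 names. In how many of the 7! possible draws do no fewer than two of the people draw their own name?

# with exactly i fixed is C(7,i)·!(7-i); sum over i=2..7:
  i=2: C(7,2)·!5 = 21·44 = 924
  i=3: C(7,3)·!4 = 35·9 = 315
  i=4: C(7,4)·!3 = 35·2 = 70
  i=5: C(7,5)·!2 = 21·1 = 21
  i=6: C(7,6)·!1 = 7·0 = 0
  i=7: C(7,7)·!0 = 1·1 = 1
Total = 1331.

1331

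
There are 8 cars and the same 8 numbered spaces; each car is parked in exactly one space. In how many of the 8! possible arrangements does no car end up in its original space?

14833

Recurrence: !8 = 8·!7 + (-1)^8.
!8 = 8·1854 + 1 = 14833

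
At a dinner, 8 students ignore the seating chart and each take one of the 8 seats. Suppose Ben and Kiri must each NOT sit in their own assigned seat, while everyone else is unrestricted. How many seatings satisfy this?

30960

Inclusion-exclusion on the 2 forbidden self-matches:
Σ_{j=0}^{2} (-1)^j C(2,j)(8-j)!
= C(2,0)·8! - C(2,1)·7! + C(2,2)·6!
= 40320 - 10080 + 720
= 30960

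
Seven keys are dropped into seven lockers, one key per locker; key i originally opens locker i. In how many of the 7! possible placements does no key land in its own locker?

1854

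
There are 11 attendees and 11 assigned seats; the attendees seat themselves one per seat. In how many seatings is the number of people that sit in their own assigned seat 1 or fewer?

29369141

# with exactly i fixed is C(11,i)·!(11-i); sum over i=0..1:
  i=0: C(11,0)·!11 = 1·14684570 = 14684570
  i=1: C(11,1)·!10 = 11·1334961 = 14684571
Total = 29369141.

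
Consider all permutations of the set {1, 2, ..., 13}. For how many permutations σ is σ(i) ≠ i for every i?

2290792932

Use !n = (n-1)(!(n-1) + !(n-2)).
!13 = 12·(176214841 + 14684570) = 12·190899411 = 2290792932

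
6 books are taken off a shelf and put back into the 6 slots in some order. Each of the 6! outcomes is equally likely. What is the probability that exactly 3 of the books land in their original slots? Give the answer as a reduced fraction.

1/18

Favorable outcomes: C(6,3)·!3 = 20·2 = 40.
Total outcomes: 6! = 720.
Probability = 40/720 = 1/18.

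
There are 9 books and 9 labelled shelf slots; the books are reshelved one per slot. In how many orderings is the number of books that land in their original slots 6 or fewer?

Sum C(9,i)·!(9-i) for i = 0..6:
  i=0: C(9,0)·!9 = 1·133496 = 133496
  i=1: C(9,1)·!8 = 9·14833 = 133497
  i=2: C(9,2)·!7 = 36·1854 = 66744
  i=3: C(9,3)·!6 = 84·265 = 22260
  i=4: C(9,4)·!5 = 126·44 = 5544
  i=5: C(9,5)·!4 = 126·9 = 1134
  i=6: C(9,6)·!3 = 84·2 = 168
Total = 362843.

362843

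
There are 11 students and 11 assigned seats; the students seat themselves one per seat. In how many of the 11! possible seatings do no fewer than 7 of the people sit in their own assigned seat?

3356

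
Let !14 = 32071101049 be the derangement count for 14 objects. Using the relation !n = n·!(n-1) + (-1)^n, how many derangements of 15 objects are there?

481066515734

!15 = 15·32071101049 - 1 = 481066515734.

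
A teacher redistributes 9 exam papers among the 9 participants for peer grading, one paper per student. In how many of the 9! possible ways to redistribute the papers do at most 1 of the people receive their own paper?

266993

Sum C(9,i)·!(9-i) for i = 0..1:
  i=0: C(9,0)·!9 = 1·133496 = 133496
  i=1: C(9,1)·!8 = 9·14833 = 133497
Total = 266993.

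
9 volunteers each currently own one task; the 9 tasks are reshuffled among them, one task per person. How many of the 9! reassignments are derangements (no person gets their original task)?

The number of derangements of 9 is !9 = Σ_{k=0}^{9} (-1)^k·9!/k!
= 9! - 9!/1! + 9!/2! - 9!/3! + 9!/4! - 9!/5! + 9!/6! - 9!/7! + 9!/8! - 9!/9!
= 362880 - 362880 + 181440 - 60480 + 15120 - 3024 + 504 - 72 + 9 - 1
= 133496

133496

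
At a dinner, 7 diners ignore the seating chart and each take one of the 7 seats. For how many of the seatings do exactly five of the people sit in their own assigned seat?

21

Pick the 5 fixed positions: C(7,5) = 21 ways.
The remaining 2 must be deranged: !2 = 1.
Total: 21 × 1 = 21.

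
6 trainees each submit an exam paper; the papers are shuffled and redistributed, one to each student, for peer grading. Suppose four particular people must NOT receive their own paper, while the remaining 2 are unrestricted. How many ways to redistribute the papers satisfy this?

362

Let A_j be the event that the j-th constrained one is fixed. By inclusion-exclusion over the 4 events:
Σ_{j=0}^{4} (-1)^j C(4,j)(6-j)!
= C(4,0)·6! - C(4,1)·5! + C(4,2)·4! - C(4,3)·3! + C(4,4)·2!
= 720 - 480 + 144 - 24 + 2
= 362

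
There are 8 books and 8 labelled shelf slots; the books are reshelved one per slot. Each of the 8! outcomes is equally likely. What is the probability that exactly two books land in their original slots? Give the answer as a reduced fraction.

Favorable outcomes: C(8,2)·!6 = 28·265 = 7420.
Total outcomes: 8! = 40320.
Probability = 7420/40320 = 53/288.

53/288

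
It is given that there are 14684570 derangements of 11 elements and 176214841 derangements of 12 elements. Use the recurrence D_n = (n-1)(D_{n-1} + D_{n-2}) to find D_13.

2290792932

D_13 = (13-1)·(D_12 + D_11) = 12·(176214841 + 14684570) = 12·190899411 = 2290792932.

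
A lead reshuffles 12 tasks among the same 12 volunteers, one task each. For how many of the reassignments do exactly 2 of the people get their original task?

88107426

Choose which 2 of the 12 are fixed: C(12,2) = 66.
The remaining 10 must be deranged: !10 = 1334961.
Total: 66 × 1334961 = 88107426.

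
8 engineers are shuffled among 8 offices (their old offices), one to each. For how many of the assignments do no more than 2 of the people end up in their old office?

37085

# with exactly i fixed is C(8,i)·!(8-i); sum over i=0..2:
  i=0: C(8,0)·!8 = 1·14833 = 14833
  i=1: C(8,1)·!7 = 8·1854 = 14832
  i=2: C(8,2)·!6 = 28·265 = 7420
Total = 37085.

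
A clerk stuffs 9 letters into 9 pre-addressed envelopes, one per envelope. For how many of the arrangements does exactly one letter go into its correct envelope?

133497

Choose which one of the 9 is fixed: C(9,1) = 9.
The remaining 8 must be deranged: !8 = 14833.
Total: 9 × 14833 = 133497.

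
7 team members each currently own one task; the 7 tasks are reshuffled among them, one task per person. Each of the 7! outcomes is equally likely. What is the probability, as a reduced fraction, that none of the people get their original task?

Favorable outcomes: !7 = 1854.
Total outcomes: 7! = 5040.
Probability = 1854/5040 = 103/280.

103/280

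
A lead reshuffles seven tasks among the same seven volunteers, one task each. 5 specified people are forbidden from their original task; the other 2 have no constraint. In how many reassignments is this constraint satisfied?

2428

Let A_j be the event that the j-th constrained one is fixed. By inclusion-exclusion over the 5 events:
Σ_{j=0}^{5} (-1)^j C(5,j)(7-j)!
= C(5,0)·7! - C(5,1)·6! + C(5,2)·5! - C(5,3)·4! + C(5,4)·3! - C(5,5)·2!
= 5040 - 3600 + 1200 - 240 + 30 - 2
= 2428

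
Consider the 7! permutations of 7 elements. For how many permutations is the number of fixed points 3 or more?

407

Sum C(7,i)·!(7-i) for i = 3..7:
  i=3: C(7,3)·!4 = 35·9 = 315
  i=4: C(7,4)·!3 = 35·2 = 70
  i=5: C(7,5)·!2 = 21·1 = 21
  i=6: C(7,6)·!1 = 7·0 = 0
  i=7: C(7,7)·!0 = 1·1 = 1
Total = 407.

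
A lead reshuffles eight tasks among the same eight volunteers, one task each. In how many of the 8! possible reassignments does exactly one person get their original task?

14832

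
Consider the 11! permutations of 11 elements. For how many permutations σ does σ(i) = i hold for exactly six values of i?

Pick the 6 fixed positions: C(11,6) = 462 ways.
The other 5 form a derangement: !5 = 44.
Total: 462 × 44 = 20328.

20328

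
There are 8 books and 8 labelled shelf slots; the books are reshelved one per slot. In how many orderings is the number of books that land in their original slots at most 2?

37085

# with exactly i fixed is C(8,i)·!(8-i); sum over i=0..2:
  i=0: C(8,0)·!8 = 1·14833 = 14833
  i=1: C(8,1)·!7 = 8·1854 = 14832
  i=2: C(8,2)·!6 = 28·265 = 7420
Total = 37085.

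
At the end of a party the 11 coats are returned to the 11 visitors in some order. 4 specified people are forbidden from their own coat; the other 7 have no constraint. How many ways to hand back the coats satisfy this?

27422640

Let A_j be the event that the j-th constrained one is fixed. By inclusion-exclusion over the 4 events:
Σ_{j=0}^{4} (-1)^j C(4,j)(11-j)!
= C(4,0)·11! - C(4,1)·10! + C(4,2)·9! - C(4,3)·8! + C(4,4)·7!
= 39916800 - 14515200 + 2177280 - 161280 + 5040
= 27422640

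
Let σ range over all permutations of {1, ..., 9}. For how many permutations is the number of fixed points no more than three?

Sum C(9,i)·!(9-i) for i = 0..3:
  i=0: C(9,0)·!9 = 1·133496 = 133496
  i=1: C(9,1)·!8 = 9·14833 = 133497
  i=2: C(9,2)·!7 = 36·1854 = 66744
  i=3: C(9,3)·!6 = 84·265 = 22260
Total = 355997.

355997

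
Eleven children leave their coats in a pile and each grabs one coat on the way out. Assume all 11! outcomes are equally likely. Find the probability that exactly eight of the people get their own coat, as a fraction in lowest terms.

1/120960

Favorable outcomes: C(11,8)·!3 = 165·2 = 330.
Total outcomes: 11! = 39916800.
Probability = 330/39916800 = 1/120960.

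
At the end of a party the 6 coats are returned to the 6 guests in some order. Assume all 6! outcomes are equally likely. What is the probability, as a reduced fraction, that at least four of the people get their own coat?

Favorable outcomes: Σ_{i≥4} C(6,i)·!(6-i) = 15·1 + 6·0 + 1·1 = 16.
Total outcomes: 6! = 720.
Probability = 16/720 = 1/45.

1/45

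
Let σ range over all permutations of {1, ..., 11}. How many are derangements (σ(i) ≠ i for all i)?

14684570

The number of derangements of 11 is !11 = Σ_{k=0}^{11} (-1)^k·11!/k!
= 11! - 11!/1! + 11!/2! - 11!/3! + 11!/4! - 11!/5! + 11!/6! - 11!/7! + 11!/8! - 11!/9! + 11!/10! - 11!/11!
= 39916800 - 39916800 + 19958400 - 6652800 + 1663200 - 332640 + 55440 - 7920 + 990 - 110 + 11 - 1
= 14684570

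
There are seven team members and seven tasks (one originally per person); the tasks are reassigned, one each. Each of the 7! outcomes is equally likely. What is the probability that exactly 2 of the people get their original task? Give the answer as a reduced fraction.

Favorable outcomes: C(7,2)·!5 = 21·44 = 924.
Total outcomes: 7! = 5040.
Probability = 924/5040 = 11/60.

11/60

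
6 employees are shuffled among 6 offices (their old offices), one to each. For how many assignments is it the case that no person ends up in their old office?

265

Recurrence: !6 = 6·!5 + (-1)^6.
!6 = 6·44 + 1 = 265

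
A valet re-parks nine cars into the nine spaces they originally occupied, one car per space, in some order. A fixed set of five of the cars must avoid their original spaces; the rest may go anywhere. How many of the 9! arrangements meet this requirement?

205056

Inclusion-exclusion on the 5 forbidden self-matches:
Σ_{j=0}^{5} (-1)^j C(5,j)(9-j)!
= C(5,0)·9! - C(5,1)·8! + C(5,2)·7! - C(5,3)·6! + C(5,4)·5! - C(5,5)·4!
= 362880 - 201600 + 50400 - 7200 + 600 - 24
= 205056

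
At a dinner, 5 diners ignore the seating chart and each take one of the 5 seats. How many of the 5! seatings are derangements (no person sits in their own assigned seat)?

44

The subfactorial !5 = [5!/e] (nearest integer).
5! = 120, and 120/e ≈ 44.15, so !5 = 44.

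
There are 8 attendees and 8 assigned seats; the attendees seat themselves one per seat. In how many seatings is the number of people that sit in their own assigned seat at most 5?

# with exactly i fixed is C(8,i)·!(8-i); sum over i=0..5:
  i=0: C(8,0)·!8 = 1·14833 = 14833
  i=1: C(8,1)·!7 = 8·1854 = 14832
  i=2: C(8,2)·!6 = 28·265 = 7420
  i=3: C(8,3)·!5 = 56·44 = 2464
  i=4: C(8,4)·!4 = 70·9 = 630
  i=5: C(8,5)·!3 = 56·2 = 112
Total = 40291.

40291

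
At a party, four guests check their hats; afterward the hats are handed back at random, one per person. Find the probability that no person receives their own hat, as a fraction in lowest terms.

Favorable outcomes: !4 = 9.
Total outcomes: 4! = 24.
Probability = 9/24 = 3/8.

3/8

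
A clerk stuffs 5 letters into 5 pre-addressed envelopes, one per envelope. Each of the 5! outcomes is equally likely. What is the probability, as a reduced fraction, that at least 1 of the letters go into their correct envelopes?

Favorable outcomes: Σ_{i≥1} C(5,i)·!(5-i) = 5·9 + 10·2 + 10·1 + 5·0 + 1·1 = 76.
Total outcomes: 5! = 120.
Probability = 76/120 = 19/30.

19/30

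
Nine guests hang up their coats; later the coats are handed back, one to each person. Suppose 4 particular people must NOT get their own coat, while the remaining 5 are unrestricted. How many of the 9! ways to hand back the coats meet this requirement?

229080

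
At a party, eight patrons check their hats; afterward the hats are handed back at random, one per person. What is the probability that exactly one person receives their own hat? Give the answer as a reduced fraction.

103/280

Favorable outcomes: C(8,1)·!7 = 8·1854 = 14832.
Total outcomes: 8! = 40320.
Probability = 14832/40320 = 103/280.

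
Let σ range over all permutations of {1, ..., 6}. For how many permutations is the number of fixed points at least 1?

455

Sum C(6,i)·!(6-i) for i = 1..6:
  i=1: C(6,1)·!5 = 6·44 = 264
  i=2: C(6,2)·!4 = 15·9 = 135
  i=3: C(6,3)·!3 = 20·2 = 40
  i=4: C(6,4)·!2 = 15·1 = 15
  i=5: C(6,5)·!1 = 6·0 = 0
  i=6: C(6,6)·!0 = 1·1 = 1
Total = 455.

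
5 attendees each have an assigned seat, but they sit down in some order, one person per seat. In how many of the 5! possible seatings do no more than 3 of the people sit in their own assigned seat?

# with exactly i fixed is C(5,i)·!(5-i); sum over i=0..3:
  i=0: C(5,0)·!5 = 1·44 = 44
  i=1: C(5,1)·!4 = 5·9 = 45
  i=2: C(5,2)·!3 = 10·2 = 20
  i=3: C(5,3)·!2 = 10·1 = 10
Total = 119.

119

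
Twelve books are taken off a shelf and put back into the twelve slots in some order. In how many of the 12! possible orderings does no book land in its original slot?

176214841

The number of derangements of 12 is !12 = Σ_{k=0}^{12} (-1)^k·12!/k!
= 12! - 12!/1! + 12!/2! - 12!/3! + 12!/4! - 12!/5! + 12!/6! - 12!/7! + 12!/8! - 12!/9! + 12!/10! - 12!/11! + 12!/12!
= 479001600 - 479001600 + 239500800 - 79833600 + 19958400 - 3991680 + 665280 - 95040 + 11880 - 1320 + 132 - 12 + 1
= 176214841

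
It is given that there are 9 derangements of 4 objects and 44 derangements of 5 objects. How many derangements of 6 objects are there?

265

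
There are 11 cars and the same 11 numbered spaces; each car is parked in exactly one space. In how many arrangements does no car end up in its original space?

14684570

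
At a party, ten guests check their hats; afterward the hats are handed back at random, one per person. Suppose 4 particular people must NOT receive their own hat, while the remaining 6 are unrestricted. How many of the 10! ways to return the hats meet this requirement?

Inclusion-exclusion on the 4 forbidden self-matches:
Σ_{j=0}^{4} (-1)^j C(4,j)(10-j)!
= C(4,0)·10! - C(4,1)·9! + C(4,2)·8! - C(4,3)·7! + C(4,4)·6!
= 3628800 - 1451520 + 241920 - 20160 + 720
= 2399760

2399760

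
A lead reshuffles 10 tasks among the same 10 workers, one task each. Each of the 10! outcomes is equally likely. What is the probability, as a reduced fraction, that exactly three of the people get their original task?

103/1680

Favorable outcomes: C(10,3)·!7 = 120·1854 = 222480.
Total outcomes: 10! = 3628800.
Probability = 222480/3628800 = 103/1680.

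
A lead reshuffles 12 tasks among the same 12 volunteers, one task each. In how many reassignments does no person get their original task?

Recurrence: !12 = 12·!11 + (-1)^12.
!12 = 12·14684570 + 1 = 176214841

176214841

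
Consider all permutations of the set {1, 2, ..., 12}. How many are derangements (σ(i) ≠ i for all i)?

Use !n = n·!(n-1) + (-1)^n.
!12 = 12·14684570 + 1 = 176214841

176214841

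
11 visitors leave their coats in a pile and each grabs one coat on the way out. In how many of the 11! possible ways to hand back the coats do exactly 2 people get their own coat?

7342280

Pick the 2 fixed positions: C(11,2) = 55 ways.
The other 9 form a derangement: !9 = 133496.
Total: 55 × 133496 = 7342280.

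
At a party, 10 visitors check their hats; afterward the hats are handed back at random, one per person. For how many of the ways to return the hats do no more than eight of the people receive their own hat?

3628799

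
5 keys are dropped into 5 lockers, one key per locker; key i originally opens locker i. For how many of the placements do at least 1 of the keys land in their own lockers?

76

Sum C(5,i)·!(5-i) for i = 1..5:
  i=1: C(5,1)·!4 = 5·9 = 45
  i=2: C(5,2)·!3 = 10·2 = 20
  i=3: C(5,3)·!2 = 10·1 = 10
  i=4: C(5,4)·!1 = 5·0 = 0
  i=5: C(5,5)·!0 = 1·1 = 1
Total = 76.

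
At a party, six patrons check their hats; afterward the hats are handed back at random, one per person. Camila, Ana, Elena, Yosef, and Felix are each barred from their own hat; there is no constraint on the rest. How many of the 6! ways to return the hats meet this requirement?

309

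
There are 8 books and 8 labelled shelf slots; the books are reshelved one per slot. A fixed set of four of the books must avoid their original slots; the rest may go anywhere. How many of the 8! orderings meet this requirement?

24024

Inclusion-exclusion on the 4 forbidden self-matches:
Σ_{j=0}^{4} (-1)^j C(4,j)(8-j)!
= C(4,0)·8! - C(4,1)·7! + C(4,2)·6! - C(4,3)·5! + C(4,4)·4!
= 40320 - 20160 + 4320 - 480 + 24
= 24024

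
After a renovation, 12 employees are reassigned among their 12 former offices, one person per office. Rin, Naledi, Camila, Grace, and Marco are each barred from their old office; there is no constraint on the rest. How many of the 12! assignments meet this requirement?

Let A_j be the event that the j-th constrained one is fixed. By inclusion-exclusion over the 5 events:
Σ_{j=0}^{5} (-1)^j C(5,j)(12-j)!
= C(5,0)·12! - C(5,1)·11! + C(5,2)·10! - C(5,3)·9! + C(5,4)·8! - C(5,5)·7!
= 479001600 - 199584000 + 36288000 - 3628800 + 201600 - 5040
= 312273360

312273360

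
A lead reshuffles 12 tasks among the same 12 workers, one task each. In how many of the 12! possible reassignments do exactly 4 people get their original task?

Pick the 4 fixed positions: C(12,4) = 495 ways.
The remaining 8 must be deranged: !8 = 14833.
Total: 495 × 14833 = 7342335.

7342335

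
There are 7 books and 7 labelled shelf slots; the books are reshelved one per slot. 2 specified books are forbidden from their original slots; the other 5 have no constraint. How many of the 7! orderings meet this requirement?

Inclusion-exclusion on the 2 forbidden self-matches:
Σ_{j=0}^{2} (-1)^j C(2,j)(7-j)!
= C(2,0)·7! - C(2,1)·6! + C(2,2)·5!
= 5040 - 1440 + 120
= 3720

3720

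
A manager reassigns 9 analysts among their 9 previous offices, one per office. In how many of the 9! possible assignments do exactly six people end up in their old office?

Choose which 6 of the 9 are fixed: C(9,6) = 84.
The remaining 3 must be deranged: !3 = 2.
Total: 84 × 2 = 168.

168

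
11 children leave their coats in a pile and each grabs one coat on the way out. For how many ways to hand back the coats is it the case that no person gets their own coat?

14684570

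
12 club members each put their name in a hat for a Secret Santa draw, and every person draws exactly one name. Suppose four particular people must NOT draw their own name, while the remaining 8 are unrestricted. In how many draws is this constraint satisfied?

339696000

Let A_j be the event that the j-th constrained one is fixed. By inclusion-exclusion over the 4 events:
Σ_{j=0}^{4} (-1)^j C(4,j)(12-j)!
= C(4,0)·12! - C(4,1)·11! + C(4,2)·10! - C(4,3)·9! + C(4,4)·8!
= 479001600 - 159667200 + 21772800 - 1451520 + 40320
= 339696000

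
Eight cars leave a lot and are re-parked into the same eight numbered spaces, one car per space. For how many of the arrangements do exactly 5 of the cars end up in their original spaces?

112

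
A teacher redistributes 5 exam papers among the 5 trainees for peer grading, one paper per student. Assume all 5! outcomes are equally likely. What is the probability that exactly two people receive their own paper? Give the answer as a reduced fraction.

1/6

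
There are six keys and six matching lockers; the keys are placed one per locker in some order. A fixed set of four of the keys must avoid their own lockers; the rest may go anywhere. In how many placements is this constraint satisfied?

Inclusion-exclusion on the 4 forbidden self-matches:
Σ_{j=0}^{4} (-1)^j C(4,j)(6-j)!
= C(4,0)·6! - C(4,1)·5! + C(4,2)·4! - C(4,3)·3! + C(4,4)·2!
= 720 - 480 + 144 - 24 + 2
= 362

362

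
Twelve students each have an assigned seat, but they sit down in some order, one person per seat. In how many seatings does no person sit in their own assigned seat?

176214841

The number of derangements of 12 is !12 = Σ_{k=0}^{12} (-1)^k·12!/k!
= 12! - 12!/1! + 12!/2! - 12!/3! + 12!/4! - 12!/5! + 12!/6! - 12!/7! + 12!/8! - 12!/9! + 12!/10! - 12!/11! + 12!/12!
= 479001600 - 479001600 + 239500800 - 79833600 + 19958400 - 3991680 + 665280 - 95040 + 11880 - 1320 + 132 - 12 + 1
= 176214841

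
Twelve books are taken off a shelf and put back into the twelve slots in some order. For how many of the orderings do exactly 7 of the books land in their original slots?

34848

Choose which 7 of the 12 are fixed: C(12,7) = 792.
The remaining 5 must be deranged: !5 = 44.
Total: 792 × 44 = 34848.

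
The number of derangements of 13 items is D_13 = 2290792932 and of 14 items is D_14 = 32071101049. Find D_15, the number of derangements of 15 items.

481066515734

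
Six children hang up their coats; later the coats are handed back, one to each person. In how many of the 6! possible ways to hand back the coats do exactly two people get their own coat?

135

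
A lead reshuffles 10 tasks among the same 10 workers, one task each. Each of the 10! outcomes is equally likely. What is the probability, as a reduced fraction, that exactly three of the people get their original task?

103/1680

Favorable outcomes: C(10,3)·!7 = 120·1854 = 222480.
Total outcomes: 10! = 3628800.
Probability = 222480/3628800 = 103/1680.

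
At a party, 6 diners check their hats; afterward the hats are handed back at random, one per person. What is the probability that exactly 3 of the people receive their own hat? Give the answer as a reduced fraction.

1/18

Favorable outcomes: C(6,3)·!3 = 20·2 = 40.
Total outcomes: 6! = 720.
Probability = 40/720 = 1/18.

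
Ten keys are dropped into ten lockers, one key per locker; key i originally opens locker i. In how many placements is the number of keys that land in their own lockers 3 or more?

# with exactly i fixed is C(10,i)·!(10-i); sum over i=3..10:
  i=3: C(10,3)·!7 = 120·1854 = 222480
  i=4: C(10,4)·!6 = 210·265 = 55650
  i=5: C(10,5)·!5 = 252·44 = 11088
  i=6: C(10,6)·!4 = 210·9 = 1890
  i=7: C(10,7)·!3 = 120·2 = 240
  i=8: C(10,8)·!2 = 45·1 = 45
  i=9: C(10,9)·!1 = 10·0 = 0
  i=10: C(10,10)·!0 = 1·1 = 1
Total = 291394.

291394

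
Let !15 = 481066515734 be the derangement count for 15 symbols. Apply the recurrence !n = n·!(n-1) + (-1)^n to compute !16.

!16 = 16·481066515734 + 1 = 7697064251745.

7697064251745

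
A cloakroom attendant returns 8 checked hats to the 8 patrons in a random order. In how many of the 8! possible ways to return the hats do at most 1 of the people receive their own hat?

29665

Sum C(8,i)·!(8-i) for i = 0..1:
  i=0: C(8,0)·!8 = 1·14833 = 14833
  i=1: C(8,1)·!7 = 8·1854 = 14832
Total = 29665.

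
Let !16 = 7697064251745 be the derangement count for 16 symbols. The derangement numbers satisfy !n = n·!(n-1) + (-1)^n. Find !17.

130850092279664

!17 = 17·7697064251745 - 1 = 130850092279664.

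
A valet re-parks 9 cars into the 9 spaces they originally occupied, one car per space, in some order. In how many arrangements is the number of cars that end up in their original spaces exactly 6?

168

Choose which 6 of the 9 are fixed: C(9,6) = 84.
The other 3 form a derangement: !3 = 2.
Total: 84 × 2 = 168.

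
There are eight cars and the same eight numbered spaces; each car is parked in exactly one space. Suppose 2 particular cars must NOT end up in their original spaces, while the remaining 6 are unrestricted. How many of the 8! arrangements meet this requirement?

Let A_j be the event that the j-th constrained one is fixed. By inclusion-exclusion over the 2 events:
Σ_{j=0}^{2} (-1)^j C(2,j)(8-j)!
= C(2,0)·8! - C(2,1)·7! + C(2,2)·6!
= 40320 - 10080 + 720
= 30960

30960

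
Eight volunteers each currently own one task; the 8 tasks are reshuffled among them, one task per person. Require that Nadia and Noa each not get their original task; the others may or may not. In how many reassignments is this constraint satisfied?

30960

Inclusion-exclusion on the 2 forbidden self-matches:
Σ_{j=0}^{2} (-1)^j C(2,j)(8-j)!
= C(2,0)·8! - C(2,1)·7! + C(2,2)·6!
= 40320 - 10080 + 720
= 30960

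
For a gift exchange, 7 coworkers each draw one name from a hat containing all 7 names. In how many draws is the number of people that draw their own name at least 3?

# with exactly i fixed is C(7,i)·!(7-i); sum over i=3..7:
  i=3: C(7,3)·!4 = 35·9 = 315
  i=4: C(7,4)·!3 = 35·2 = 70
  i=5: C(7,5)·!2 = 21·1 = 21
  i=6: C(7,6)·!1 = 7·0 = 0
  i=7: C(7,7)·!0 = 1·1 = 1
Total = 407.

407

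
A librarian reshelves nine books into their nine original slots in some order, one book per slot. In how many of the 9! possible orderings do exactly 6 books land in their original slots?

168

Choose which 6 of the 9 are fixed: C(9,6) = 84.
The other 3 form a derangement: !3 = 2.
Total: 84 × 2 = 168.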